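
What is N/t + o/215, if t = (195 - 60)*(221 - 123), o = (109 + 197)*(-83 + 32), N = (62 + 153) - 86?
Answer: -13762643/189630 ≈ -72.576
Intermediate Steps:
N = 129 (N = 215 - 86 = 129)
o = -15606 (o = 306*(-51) = -15606)
t = 13230 (t = 135*98 = 13230)
N/t + o/215 = 129/13230 - 15606/215 = 129*(1/13230) - 15606*1/215 = 43/4410 - 15606/215 = -13762643/189630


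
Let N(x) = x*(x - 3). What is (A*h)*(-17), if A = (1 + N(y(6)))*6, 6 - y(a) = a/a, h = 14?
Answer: -15708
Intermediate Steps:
y(a) = 5 (y(a) = 6 - a/a = 6 - 1*1 = 6 - 1 = 5)
N(x) = x*(-3 + x)
A = 66 (A = (1 + 5*(-3 + 5))*6 = (1 + 5*2)*6 = (1 + 10)*6 = 11*6 = 66)
(A*h)*(-17) = (66*14)*(-17) = 924*(-17) = -15708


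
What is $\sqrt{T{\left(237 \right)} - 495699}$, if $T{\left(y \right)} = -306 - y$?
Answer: $3 i \sqrt{55138} \approx 704.44 i$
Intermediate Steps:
$\sqrt{T{\left(237 \right)} - 495699} = \sqrt{\left(-306 - 237\right) - 495699} = \sqrt{-543 - 495699} = \sqrt{-496242} = 3 i \sqrt{55138}$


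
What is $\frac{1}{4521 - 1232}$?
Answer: $\frac{1}{3289} \approx 0.00030404$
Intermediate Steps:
$\frac{1}{4521 - 1232} = \frac{1}{3289}$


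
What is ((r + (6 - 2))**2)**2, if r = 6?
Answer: 10000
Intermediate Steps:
((r + (6 - 2))**2)**2 = ((6 + (6 - 2))**2)**2 = ((6 + 4)**2)**2 = (10**2)**2 = 100**2 = 10000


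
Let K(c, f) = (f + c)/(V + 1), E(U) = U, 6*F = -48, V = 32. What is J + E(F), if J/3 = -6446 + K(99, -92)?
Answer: -212799/11 ≈ -19345.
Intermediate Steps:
F = -8 (F = (⅙)*(-48) = -8)
K(c, f) = c/33 + f/33 (K(c, f) = (f + c)/(32 + 1) = (c + f)/33 = (c + f)*(1/33) = c/33 + f/33)
J = -212711/11 (J = 3*(-6446 + ((1/33)*99 + (1/33)*(-92))) = 3*(-6446 + (3 - 92/33)) = 3*(-6446 + 7/33) = 3*(-212711/33) = -212711/11 ≈ -19337.)
J + E(F) = -212711/11 - 8 = -212799/11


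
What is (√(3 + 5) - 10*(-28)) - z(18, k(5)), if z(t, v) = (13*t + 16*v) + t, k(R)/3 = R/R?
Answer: -20 + 2*√2 ≈ -17.172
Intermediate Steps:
k(R) = 3 (k(R) = 3*(R/R) = 3*1 = 3)
z(t, v) = 14*t + 16*v
(√(3 + 5) - 10*(-28)) - z(18, k(5)) = (√(3 + 5) - 10*(-28)) - (14*18 + 16*3) = (√8 + 280) - (252 + 48) = (2*√2 + 280) - 1*300 = (280 + 2*√2) - 300 = -20 + 2*√2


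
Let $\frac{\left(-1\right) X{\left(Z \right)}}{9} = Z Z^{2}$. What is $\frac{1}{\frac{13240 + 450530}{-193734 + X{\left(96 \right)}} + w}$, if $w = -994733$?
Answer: $- \frac{453131}{450744384788} \approx -1.0053 \cdot 10^{-6}$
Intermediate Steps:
$X{\left(Z \right)} = - 9 Z^{3}$ ($X{\left(Z \right)} = - 9 Z Z^{2} = - 9 Z^{3}$)
$\frac{1}{\frac{13240 + 450530}{-193734 + X{\left(96 \right)}} + w} = \frac{1}{\frac{13240 + 450530}{-193734 - 9 \cdot 96^{3}} - 994733} = \frac{1}{\frac{463770}{-193734 - 7962624} - 994733} = \frac{1}{\frac{463770}{-8156358} - 994733} = \frac{1}{463770 \left(- \frac{1}{8156358}\right) - 994733} = \frac{1}{- \frac{25765}{453131} - 994733} = \frac{1}{- \frac{450744384788}{453131}} = - \frac{453131}{450744384788}$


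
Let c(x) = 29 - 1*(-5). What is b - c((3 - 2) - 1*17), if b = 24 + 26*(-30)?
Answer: -790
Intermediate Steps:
b = -756 (b = 24 - 780 = -756)
c(x) = 34 (c(x) = 29 + 5 = 34)
b - c((3 - 2) - 1*17) = -756 - 1*34 = -756 - 34 = -790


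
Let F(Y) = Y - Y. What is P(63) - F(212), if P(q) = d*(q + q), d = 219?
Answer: 27594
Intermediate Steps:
F(Y) = 0
P(q) = 438*q (P(q) = 219*(q + q) = 219*(2*q) = 438*q)
P(63) - F(212) = 438*63 - 1*0 = 27594 + 0 = 27594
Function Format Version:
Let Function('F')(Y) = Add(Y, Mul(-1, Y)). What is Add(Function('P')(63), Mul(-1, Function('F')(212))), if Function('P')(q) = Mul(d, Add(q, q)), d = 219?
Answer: 27594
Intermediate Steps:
Function('F')(Y) = 0
Function('P')(q) = Mul(438, q) (Function('P')(q) = Mul(219, Add(q, q)) = Mul(219, Mul(2, q)) = Mul(438, q))
Add(Function('P')(63), Mul(-1, Function('F')(212))) = Add(Mul(438, 63), Mul(-1, 0)) = Add(27594, 0) = 27594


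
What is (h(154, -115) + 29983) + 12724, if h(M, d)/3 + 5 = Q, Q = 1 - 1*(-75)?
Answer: 42920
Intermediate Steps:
Q = 76 (Q = 1 + 75 = 76)
h(M, d) = 213 (h(M, d) = -15 + 3*76 = -15 + 228 = 213)
(h(154, -115) + 29983) + 12724 = (213 + 29983) + 12724 = 30196 + 12724 = 42920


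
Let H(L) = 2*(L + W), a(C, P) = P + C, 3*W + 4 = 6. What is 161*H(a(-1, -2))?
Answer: -2254/3 ≈ -751.33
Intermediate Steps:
W = 2/3 (W = -4/3 + (1/3)*6 = -4/3 + 2 = 2/3 ≈ 0.66667)
a(C, P) = C + P
H(L) = 4/3 + 2*L (H(L) = 2*(L + 2/3) = 2*(2/3 + L) = 4/3 + 2*L)
161*H(a(-1, -2)) = 161*(4/3 + 2*(-1 - 2)) = 161*(4/3 + 2*(-3)) = 161*(4/3 - 6) = 161*(-14/3) = -2254/3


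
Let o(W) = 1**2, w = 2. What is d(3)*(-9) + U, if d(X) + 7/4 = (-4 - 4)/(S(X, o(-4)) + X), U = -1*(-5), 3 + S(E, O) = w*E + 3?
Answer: 115/4 ≈ 28.750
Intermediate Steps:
o(W) = 1
S(E, O) = 2*E (S(E, O) = -3 + (2*E + 3) = -3 + (3 + 2*E) = 2*E)
U = 5
d(X) = -7/4 - 8/(3*X) (d(X) = -7/4 + (-4 - 4)/(2*X + X) = -7/4 - 8*1/(3*X) = -7/4 - 8/(3*X))
d(3)*(-9) + U = ((1/12)*(-32 - 21*3)/3)*(-9) + 5 = ((1/12)*(1/3)*(-32 - 63))*(-9) + 5 = ((1/12)*(1/3)*(-95))*(-9) + 5 = -95/36*(-9) + 5 = 95/4 + 5 = 115/4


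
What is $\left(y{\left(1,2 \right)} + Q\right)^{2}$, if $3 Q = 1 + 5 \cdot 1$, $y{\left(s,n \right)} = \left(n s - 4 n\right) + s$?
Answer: $9$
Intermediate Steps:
$y{\left(s,n \right)} = s - 4 n + n s$ ($y{\left(s,n \right)} = \left(- 4 n + n s\right) + s = s - 4 n + n s$)
$Q = 2$ ($Q = \frac{1 + 5 \cdot 1}{3} = \frac{1 + 5}{3} = \frac{1}{3} \cdot 6 = 2$)
$\left(y{\left(1,2 \right)} + Q\right)^{2} = \left(\left(1 - 8 + 2 \cdot 1\right) + 2\right)^{2} = \left(\left(1 - 8 + 2\right) + 2\right)^{2} = \left(-5 + 2\right)^{2} = \left(-3\right)^{2} = 9$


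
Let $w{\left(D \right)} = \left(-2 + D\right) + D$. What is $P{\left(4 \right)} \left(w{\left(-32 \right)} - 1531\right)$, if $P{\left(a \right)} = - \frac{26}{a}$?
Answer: $\frac{20761}{2} \approx 10381.0$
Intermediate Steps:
$w{\left(D \right)} = -2 + 2 D$
$P{\left(4 \right)} \left(w{\left(-32 \right)} - 1531\right) = - \frac{26}{4} \left(\left(-2 + 2 \left(-32\right)\right) - 1531\right) = \left(-26\right) \frac{1}{4} \left(\left(-2 - 64\right) - 1531\right) = - \frac{13 \left(-66 - 1531\right)}{2} = \left(- \frac{13}{2}\right) \left(-1597\right) = \frac{20761}{2}$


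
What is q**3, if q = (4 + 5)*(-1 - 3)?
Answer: -46656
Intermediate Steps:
q = -36 (q = 9*(-4) = -36)
q**3 = (-36)**3 = -46656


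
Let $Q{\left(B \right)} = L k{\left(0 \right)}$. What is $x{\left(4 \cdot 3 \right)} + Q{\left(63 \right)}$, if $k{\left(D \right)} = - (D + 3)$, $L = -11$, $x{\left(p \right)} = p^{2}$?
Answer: $177$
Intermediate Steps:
$k{\left(D \right)} = -3 - D$ ($k{\left(D \right)} = - (3 + D) = -3 - D$)
$Q{\left(B \right)} = 33$ ($Q{\left(B \right)} = - 11 \left(-3 - 0\right) = - 11 \left(-3 + 0\right) = \left(-11\right) \left(-3\right) = 33$)
$x{\left(4 \cdot 3 \right)} + Q{\left(63 \right)} = \left(4 \cdot 3\right)^{2} + 33 = 12^{2} + 33 = 144 + 33 = 177$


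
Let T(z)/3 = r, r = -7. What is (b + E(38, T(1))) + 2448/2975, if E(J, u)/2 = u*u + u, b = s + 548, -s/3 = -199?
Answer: 347519/175 ≈ 1985.8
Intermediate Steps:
s = 597 (s = -3*(-199) = 597)
b = 1145 (b = 597 + 548 = 1145)
T(z) = -21 (T(z) = 3*(-7) = -21)
E(J, u) = 2*u + 2*u**2 (E(J, u) = 2*(u*u + u) = 2*(u**2 + u) = 2*(u + u**2) = 2*u + 2*u**2)
(b + E(38, T(1))) + 2448/2975 = (1145 + 2*(-21)*(1 - 21)) + 2448/2975 = (1145 + 2*(-21)*(-20)) + 2448*(1/2975) = (1145 + 840) + 144/175 = 1985 + 144/175 = 347519/175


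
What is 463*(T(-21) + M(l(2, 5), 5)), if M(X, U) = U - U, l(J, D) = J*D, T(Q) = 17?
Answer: 7871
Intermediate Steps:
l(J, D) = D*J
M(X, U) = 0
463*(T(-21) + M(l(2, 5), 5)) = 463*(17 + 0) = 463*17 = 7871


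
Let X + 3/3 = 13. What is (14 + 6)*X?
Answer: 240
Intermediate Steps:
X = 12 (X = -1 + 13 = 12)
(14 + 6)*X = (14 + 6)*12 = 20*12 = 240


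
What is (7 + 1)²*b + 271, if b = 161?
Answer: 10575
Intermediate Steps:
(7 + 1)²*b + 271 = (7 + 1)²*161 + 271 = 8²*161 + 271 = 64*161 + 271 = 10304 + 271 = 10575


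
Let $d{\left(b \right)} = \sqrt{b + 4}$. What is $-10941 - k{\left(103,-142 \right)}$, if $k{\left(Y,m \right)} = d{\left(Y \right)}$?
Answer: $-10941 - \sqrt{107} \approx -10951.0$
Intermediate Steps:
$d{\left(b \right)} = \sqrt{4 + b}$
$k{\left(Y,m \right)} = \sqrt{4 + Y}$
$-10941 - k{\left(103,-142 \right)} = -10941 - \sqrt{4 + 103} = -10941 - \sqrt{107}$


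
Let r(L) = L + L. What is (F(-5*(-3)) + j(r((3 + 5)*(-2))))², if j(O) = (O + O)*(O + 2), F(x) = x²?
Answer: 4601025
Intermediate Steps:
r(L) = 2*L
j(O) = 2*O*(2 + O) (j(O) = (2*O)*(2 + O) = 2*O*(2 + O))
(F(-5*(-3)) + j(r((3 + 5)*(-2))))² = ((-5*(-3))² + 2*(2*((3 + 5)*(-2)))*(2 + 2*((3 + 5)*(-2))))² = (15² + 2*(2*(8*(-2)))*(2 + 2*(8*(-2))))² = (225 + 2*(2*(-16))*(2 + 2*(-16)))² = (225 + 2*(-32)*(2 - 32))² = (225 + 2*(-32)*(-30))² = (225 + 1920)² = 2145² = 4601025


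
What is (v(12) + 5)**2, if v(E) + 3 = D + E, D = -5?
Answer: 81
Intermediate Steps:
v(E) = -8 + E (v(E) = -3 + (-5 + E) = -8 + E)
(v(12) + 5)**2 = ((-8 + 12) + 5)**2 = (4 + 5)**2 = 9**2 = 81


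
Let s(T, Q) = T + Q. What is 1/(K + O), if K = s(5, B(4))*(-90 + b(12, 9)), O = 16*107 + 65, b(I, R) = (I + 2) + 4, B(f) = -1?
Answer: 1/1489 ≈ 0.00067159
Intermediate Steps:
b(I, R) = 6 + I (b(I, R) = (2 + I) + 4 = 6 + I)
s(T, Q) = Q + T
O = 1777 (O = 1712 + 65 = 1777)
K = -288 (K = (-1 + 5)*(-90 + (6 + 12)) = 4*(-90 + 18) = 4*(-72) = -288)
1/(K + O) = 1/(-288 + 1777) = 1/1489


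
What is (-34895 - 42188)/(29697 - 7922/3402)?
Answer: -131118183/50510636 ≈ -2.5959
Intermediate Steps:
(-34895 - 42188)/(29697 - 7922/3402) = -77083/(29697 - 7922*1/3402) = -77083/(29697 - 3961/1701) = -77083/50510636/1701 = -77083*1701/50510636 = -131118183/50510636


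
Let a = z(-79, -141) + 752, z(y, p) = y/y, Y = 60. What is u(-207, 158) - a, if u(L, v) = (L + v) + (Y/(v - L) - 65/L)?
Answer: -12111793/15111 ≈ -801.52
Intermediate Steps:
z(y, p) = 1
u(L, v) = L + v - 65/L + 60/(v - L) (u(L, v) = (L + v) + (60/(v - L) - 65/L) = (L + v) + (-65/L + 60/(v - L)) = L + v - 65/L + 60/(v - L))
a = 753 (a = 1 + 752 = 753)
u(-207, 158) - a = ((-207)³ - 125*(-207) + 65*158 - 1*(-207)*158²)/((-207)*(-207 - 1*158)) - 1*753 = -(-8869743 + 25875 + 10270 - 1*(-207)*24964)/(207*(-207 - 158)) - 753 = -1/207*(-8869743 + 25875 + 10270 + 5167548)/(-365) - 753 = -1/207*(-1/365)*(-3666050) - 753 = -733210/15111 - 753 = -12111793/15111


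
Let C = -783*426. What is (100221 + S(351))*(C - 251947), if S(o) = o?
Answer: -58885408860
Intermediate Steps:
C = -333558
(100221 + S(351))*(C - 251947) = (100221 + 351)*(-333558 - 251947) = 100572*(-585505) = -58885408860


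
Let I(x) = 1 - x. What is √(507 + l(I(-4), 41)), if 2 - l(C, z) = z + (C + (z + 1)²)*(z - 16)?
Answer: 7*I*√893 ≈ 209.18*I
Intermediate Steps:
l(C, z) = 2 - z - (-16 + z)*(C + (1 + z)²) (l(C, z) = 2 - (z + (C + (z + 1)²)*(z - 16)) = 2 - (z + (C + (1 + z)²)*(-16 + z)) = 2 - (z + (-16 + z)*(C + (1 + z)²)) = 2 + (-z - (-16 + z)*(C + (1 + z)²)) = 2 - z - (-16 + z)*(C + (1 + z)²))
√(507 + l(I(-4), 41)) = √(507 + (18 - 1*41³ + 14*41² + 16*(1 - 1*(-4)) + 30*41 - 1*(1 - 1*(-4))*41)) = √(507 + (18 - 1*68921 + 14*1681 + 16*(1 + 4) + 1230 - 1*(1 + 4)*41)) = √(507 + (18 - 68921 + 23534 + 16*5 + 1230 - 1*5*41)) = √(507 + (18 - 68921 + 23534 + 80 + 1230 - 205)) = √(507 - 44264) = √(-43757) = 7*I*√893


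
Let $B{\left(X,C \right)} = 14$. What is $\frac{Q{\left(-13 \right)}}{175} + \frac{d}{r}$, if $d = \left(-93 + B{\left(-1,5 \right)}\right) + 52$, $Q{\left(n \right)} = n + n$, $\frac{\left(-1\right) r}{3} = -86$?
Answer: $- \frac{3811}{15050} \approx -0.25322$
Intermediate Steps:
$r = 258$ ($r = \left(-3\right) \left(-86\right) = 258$)
$Q{\left(n \right)} = 2 n$
$d = -27$ ($d = \left(-93 + 14\right) + 52 = -79 + 52 = -27$)
$\frac{Q{\left(-13 \right)}}{175} + \frac{d}{r} = \frac{2 \left(-13\right)}{175} - \frac{27}{258} = \left(-26\right) \frac{1}{175} - \frac{9}{86} = - \frac{26}{175} - \frac{9}{86} = - \frac{3811}{15050}$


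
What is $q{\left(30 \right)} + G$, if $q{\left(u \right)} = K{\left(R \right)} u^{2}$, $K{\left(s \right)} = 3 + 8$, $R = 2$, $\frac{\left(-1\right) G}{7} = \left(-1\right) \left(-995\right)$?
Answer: $2935$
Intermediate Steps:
$G = -6965$ ($G = - 7 \left(\left(-1\right) \left(-995\right)\right) = \left(-7\right) 995 = -6965$)
$K{\left(s \right)} = 11$
$q{\left(u \right)} = 11 u^{2}$
$q{\left(30 \right)} + G = 11 \cdot 30^{2} - 6965 = 11 \cdot 900 - 6965 = 9900 - 6965 = 2935$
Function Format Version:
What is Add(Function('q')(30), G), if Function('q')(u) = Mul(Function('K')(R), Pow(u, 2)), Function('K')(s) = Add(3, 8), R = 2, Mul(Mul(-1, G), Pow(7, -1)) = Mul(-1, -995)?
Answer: 2935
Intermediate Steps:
G = -6965 (G = Mul(-7, Mul(-1, -995)) = Mul(-7, 995) = -6965)
Function('K')(s) = 11
Function('q')(u) = Mul(11, Pow(u, 2))
Add(Function('q')(30), G) = Add(Mul(11, Pow(30, 2)), -6965) = Add(Mul(11, 900), -6965) = Add(9900, -6965) = 2935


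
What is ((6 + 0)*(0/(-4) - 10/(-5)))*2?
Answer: 24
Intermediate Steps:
((6 + 0)*(0/(-4) - 10/(-5)))*2 = (6*(0*(-¼) - 10*(-⅕)))*2 = (6*(0 + 2))*2 = (6*2)*2 = 12*2 = 24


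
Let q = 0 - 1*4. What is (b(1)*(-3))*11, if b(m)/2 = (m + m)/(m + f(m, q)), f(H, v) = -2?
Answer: 132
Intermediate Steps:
q = -4 (q = 0 - 4 = -4)
b(m) = 4*m/(-2 + m) (b(m) = 2*((m + m)/(m - 2)) = 2*((2*m)/(-2 + m)) = 2*(2*m/(-2 + m)) = 4*m/(-2 + m))
(b(1)*(-3))*11 = ((4*1/(-2 + 1))*(-3))*11 = ((4*1/(-1))*(-3))*11 = ((4*1*(-1))*(-3))*11 = -4*(-3)*11 = 12*11 = 132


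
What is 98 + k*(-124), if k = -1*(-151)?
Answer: -18626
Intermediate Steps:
k = 151
98 + k*(-124) = 98 + 151*(-124) = 98 - 18724 = -18626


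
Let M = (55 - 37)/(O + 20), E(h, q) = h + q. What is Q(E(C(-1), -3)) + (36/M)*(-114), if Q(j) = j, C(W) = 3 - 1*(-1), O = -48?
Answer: 6385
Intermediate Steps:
C(W) = 4 (C(W) = 3 + 1 = 4)
M = -9/14 (M = (55 - 37)/(-48 + 20) = 18/(-28) = 18*(-1/28) = -9/14 ≈ -0.64286)
Q(E(C(-1), -3)) + (36/M)*(-114) = (4 - 3) + (36/(-9/14))*(-114) = 1 + (36*(-14/9))*(-114) = 1 - 56*(-114) = 1 + 6384 = 6385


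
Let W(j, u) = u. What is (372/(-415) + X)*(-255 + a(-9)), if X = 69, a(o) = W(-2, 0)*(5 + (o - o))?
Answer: -1441413/83 ≈ -17366.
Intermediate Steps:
a(o) = 0 (a(o) = 0*(5 + (o - o)) = 0*(5 + 0) = 0*5 = 0)
(372/(-415) + X)*(-255 + a(-9)) = (372/(-415) + 69)*(-255 + 0) = (372*(-1/415) + 69)*(-255) = (-372/415 + 69)*(-255) = (28263/415)*(-255) = -1441413/83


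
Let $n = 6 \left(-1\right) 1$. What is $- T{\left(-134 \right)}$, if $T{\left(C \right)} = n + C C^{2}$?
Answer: $2406110$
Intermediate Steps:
$n = -6$ ($n = \left(-6\right) 1 = -6$)
$T{\left(C \right)} = -6 + C^{3}$ ($T{\left(C \right)} = -6 + C C^{2} = -6 + C^{3}$)
$- T{\left(-134 \right)} = - (-6 + \left(-134\right)^{3}) = - (-6 - 2406104) = \left(-1\right) \left(-2406110\right) = 2406110$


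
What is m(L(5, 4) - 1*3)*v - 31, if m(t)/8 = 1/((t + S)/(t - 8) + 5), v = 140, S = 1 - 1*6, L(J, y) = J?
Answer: 1899/11 ≈ 172.64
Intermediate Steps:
S = -5 (S = 1 - 6 = -5)
m(t) = 8/(5 + (-5 + t)/(-8 + t)) (m(t) = 8/((t - 5)/(t - 8) + 5) = 8/((-5 + t)/(-8 + t) + 5) = 8/(5 + (-5 + t)/(-8 + t)))
m(L(5, 4) - 1*3)*v - 31 = (8*(-8 + (5 - 1*3))/(3*(-15 + 2*(5 - 1*3))))*140 - 31 = (8*(-8 + (5 - 3))/(3*(-15 + 2*(5 - 3))))*140 - 31 = (8*(-8 + 2)/(3*(-15 + 2*2)))*140 - 31 = ((8/3)*(-6)/(-15 + 4))*140 - 31 = ((8/3)*(-6)/(-11))*140 - 31 = ((8/3)*(-1/11)*(-6))*140 - 31 = (16/11)*140 - 31 = 2240/11 - 31 = 1899/11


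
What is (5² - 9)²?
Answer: 256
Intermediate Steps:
(5² - 9)² = (25 - 9)² = 16² = 256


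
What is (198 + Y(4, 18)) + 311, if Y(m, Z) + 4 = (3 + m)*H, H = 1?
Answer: 512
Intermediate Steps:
Y(m, Z) = -1 + m (Y(m, Z) = -4 + (3 + m)*1 = -4 + (3 + m) = -1 + m)
(198 + Y(4, 18)) + 311 = (198 + (-1 + 4)) + 311 = (198 + 3) + 311 = 201 + 311 = 512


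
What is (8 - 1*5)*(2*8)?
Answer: 48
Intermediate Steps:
(8 - 1*5)*(2*8) = (8 - 5)*16 = 3*16 = 48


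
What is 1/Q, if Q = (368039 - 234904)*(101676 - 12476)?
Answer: 1/11875642000 ≈ 8.4206e-11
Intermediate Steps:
Q = 11875642000 (Q = 133135*89200 = 11875642000)
1/Q = 1/11875642000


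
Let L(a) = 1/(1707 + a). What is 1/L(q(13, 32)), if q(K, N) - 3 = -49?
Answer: 1661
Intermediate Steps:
q(K, N) = -46 (q(K, N) = 3 - 49 = -46)
1/L(q(13, 32)) = 1/(1/(1707 - 46)) = 1/(1/1661) = 1661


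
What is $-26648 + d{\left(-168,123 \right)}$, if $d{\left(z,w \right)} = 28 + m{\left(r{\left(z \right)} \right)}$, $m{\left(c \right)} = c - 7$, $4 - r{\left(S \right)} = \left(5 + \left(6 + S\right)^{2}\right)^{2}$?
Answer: $-689036624$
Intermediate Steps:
$r{\left(S \right)} = 4 - \left(5 + \left(6 + S\right)^{2}\right)^{2}$
$m{\left(c \right)} = -7 + c$
$d{\left(z,w \right)} = 25 - \left(5 + \left(6 + z\right)^{2}\right)^{2}$ ($d{\left(z,w \right)} = 28 - \left(3 + \left(5 + \left(6 + z\right)^{2}\right)^{2}\right) = 25 - \left(5 + \left(6 + z\right)^{2}\right)^{2}$)
$-26648 + d{\left(-168,123 \right)} = -26648 + \left(25 - \left(5 + \left(6 - 168\right)^{2}\right)^{2}\right) = -26648 + \left(25 - \left(5 + \left(-162\right)^{2}\right)^{2}\right) = -26648 + \left(25 - \left(5 + 26244\right)^{2}\right) = -26648 + \left(25 - 26249^{2}\right) = -26648 + \left(25 - 689010001\right) = -26648 - 689009976 = -689036624$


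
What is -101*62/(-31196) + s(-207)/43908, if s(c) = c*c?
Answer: 134305775/114146164 ≈ 1.1766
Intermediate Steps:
s(c) = c²
-101*62/(-31196) + s(-207)/43908 = -101*62/(-31196) + (-207)²/43908 = -6262*(-1/31196) + 42849*(1/43908) = 3131/15598 + 14283/14636 = 134305775/114146164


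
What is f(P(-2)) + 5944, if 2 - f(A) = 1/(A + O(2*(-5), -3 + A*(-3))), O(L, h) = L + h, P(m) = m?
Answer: 53515/9 ≈ 5946.1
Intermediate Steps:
f(A) = 2 - 1/(-13 - 2*A) (f(A) = 2 - 1/(A + (2*(-5) + (-3 + A*(-3)))) = 2 - 1/(A + (-10 + (-3 - 3*A))) = 2 - 1/(A + (-13 - 3*A)) = 2 - 1/(-13 - 2*A))
f(P(-2)) + 5944 = (27 + 4*(-2))/(13 + 2*(-2)) + 5944 = (27 - 8)/(13 - 4) + 5944 = 19/9 + 5944 = 53515/9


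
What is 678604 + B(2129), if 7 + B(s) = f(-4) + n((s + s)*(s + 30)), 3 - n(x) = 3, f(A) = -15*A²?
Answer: 678357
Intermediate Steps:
n(x) = 0 (n(x) = 3 - 1*3 = 3 - 3 = 0)
B(s) = -247 (B(s) = -7 + (-15*(-4)² + 0) = -7 + (-15*16 + 0) = -7 + (-240 + 0) = -7 - 240 = -247)
678604 + B(2129) = 678604 - 247 = 678357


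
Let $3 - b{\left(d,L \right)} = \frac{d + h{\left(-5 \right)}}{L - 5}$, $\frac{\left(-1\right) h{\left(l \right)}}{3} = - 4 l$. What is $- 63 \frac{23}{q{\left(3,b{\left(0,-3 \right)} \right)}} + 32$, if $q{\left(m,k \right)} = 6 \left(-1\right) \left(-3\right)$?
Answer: $- \frac{97}{2} \approx -48.5$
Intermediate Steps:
$h{\left(l \right)} = 12 l$ ($h{\left(l \right)} = - 3 \left(- 4 l\right) = 12 l$)
$b{\left(d,L \right)} = 3 - \frac{-60 + d}{-5 + L}$ ($b{\left(d,L \right)} = 3 - \frac{d + 12 \left(-5\right)}{L - 5} = 3 - \frac{d - 60}{-5 + L} = 3 - \frac{-60 + d}{-5 + L}$)
$q{\left(m,k \right)} = 18$ ($q{\left(m,k \right)} = \left(-6\right) \left(-3\right) = 18$)
$- 63 \frac{23}{q{\left(3,b{\left(0,-3 \right)} \right)}} + 32 = - 63 \cdot \frac{23}{18} + 32 = - 63 \cdot 23 \cdot \frac{1}{18} + 32 = \left(-63\right) \frac{23}{18} + 32 = - \frac{161}{2} + 32 = - \frac{97}{2}$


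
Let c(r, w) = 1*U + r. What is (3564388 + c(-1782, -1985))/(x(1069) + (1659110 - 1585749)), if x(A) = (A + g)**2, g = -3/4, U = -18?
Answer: 57001408/19432305 ≈ 2.9333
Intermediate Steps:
g = -3/4 (g = -3*1/4 = -3/4 ≈ -0.75000)
c(r, w) = -18 + r (c(r, w) = 1*(-18) + r = -18 + r)
x(A) = (-3/4 + A)**2 (x(A) = (A - 3/4)**2 = (-3/4 + A)**2)
(3564388 + c(-1782, -1985))/(x(1069) + (1659110 - 1585749)) = (3564388 + (-18 - 1782))/((-3 + 4*1069)**2/16 + (1659110 - 1585749)) = (3564388 - 1800)/((-3 + 4276)**2/16 + 73361) = 3562588/((1/16)*4273**2 + 73361) = 3562588/((1/16)*18258529 + 73361) = 3562588/(18258529/16 + 73361) = 3562588/(19432305/16) = 3562588*(16/19432305) = 57001408/19432305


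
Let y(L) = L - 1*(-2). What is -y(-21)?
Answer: 19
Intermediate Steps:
y(L) = 2 + L (y(L) = L + 2 = 2 + L)
-y(-21) = -(2 - 21) = -1*(-19) = 19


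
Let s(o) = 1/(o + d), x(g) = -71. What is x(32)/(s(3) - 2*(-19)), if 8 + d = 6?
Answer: -71/39 ≈ -1.8205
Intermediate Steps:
d = -2 (d = -8 + 6 = -2)
s(o) = 1/(-2 + o) (s(o) = 1/(o - 2) = 1/(-2 + o))
x(32)/(s(3) - 2*(-19)) = -71/(1/(-2 + 3) - 2*(-19)) = -71/(1/1 + 38) = -71/(1 + 38) = -71/39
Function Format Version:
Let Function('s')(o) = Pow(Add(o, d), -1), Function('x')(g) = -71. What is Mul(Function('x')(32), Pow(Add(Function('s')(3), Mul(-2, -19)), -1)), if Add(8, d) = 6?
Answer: Rational(-71, 39) ≈ -1.8205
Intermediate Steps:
d = -2 (d = Add(-8, 6) = -2)
Function('s')(o) = Pow(Add(-2, o), -1) (Function('s')(o) = Pow(Add(o, -2), -1) = Pow(Add(-2, o), -1))
Mul(Function('x')(32), Pow(Add(Function('s')(3), Mul(-2, -19)), -1)) = Mul(-71, Pow(Add(Pow(Add(-2, 3), -1), Mul(-2, -19)), -1)) = Mul(-71, Pow(Add(Pow(1, -1), 38), -1)) = Mul(-71, Pow(Add(1, 38), -1)) = Mul(-71, Pow(39, -1)) = Mul(-71, Rational(1, 39)) = Rational(-71, 39)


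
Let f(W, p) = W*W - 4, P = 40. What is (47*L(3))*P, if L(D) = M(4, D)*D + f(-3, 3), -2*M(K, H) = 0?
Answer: 9400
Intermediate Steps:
M(K, H) = 0 (M(K, H) = -½*0 = 0)
f(W, p) = -4 + W² (f(W, p) = W² - 4 = -4 + W²)
L(D) = 5 (L(D) = 0*D + (-4 + (-3)²) = 0 + (-4 + 9) = 0 + 5 = 5)
(47*L(3))*P = (47*5)*40 = 235*40 = 9400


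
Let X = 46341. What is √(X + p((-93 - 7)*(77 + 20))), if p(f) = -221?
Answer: 2*√11530 ≈ 214.76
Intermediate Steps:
√(X + p((-93 - 7)*(77 + 20))) = √(46341 - 221) = √46120 = 2*√11530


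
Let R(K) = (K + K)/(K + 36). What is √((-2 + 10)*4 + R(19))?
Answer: √98890/55 ≈ 5.7176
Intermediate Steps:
R(K) = 2*K/(36 + K) (R(K) = (2*K)/(36 + K) = 2*K/(36 + K))
√((-2 + 10)*4 + R(19)) = √((-2 + 10)*4 + 2*19/(36 + 19)) = √(8*4 + 2*19/55) = √(32 + 2*19*(1/55)) = √(32 + 38/55) = √(1798/55) = √98890/55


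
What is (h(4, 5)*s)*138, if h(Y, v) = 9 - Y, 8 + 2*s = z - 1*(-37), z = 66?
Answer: 32775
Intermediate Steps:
s = 95/2 (s = -4 + (66 - 1*(-37))/2 = -4 + (66 + 37)/2 = -4 + (½)*103 = -4 + 103/2 = 95/2 ≈ 47.500)
(h(4, 5)*s)*138 = ((9 - 1*4)*(95/2))*138 = ((9 - 4)*(95/2))*138 = (5*(95/2))*138 = (475/2)*138 = 32775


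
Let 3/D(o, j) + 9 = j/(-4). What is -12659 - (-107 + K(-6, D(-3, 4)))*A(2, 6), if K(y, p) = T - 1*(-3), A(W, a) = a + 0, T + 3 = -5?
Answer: -11987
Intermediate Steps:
T = -8 (T = -3 - 5 = -8)
A(W, a) = a
D(o, j) = 3/(-9 - j/4) (D(o, j) = 3/(-9 + j/(-4)) = 3/(-9 + j*(-¼)) = 3/(-9 - j/4))
K(y, p) = -5 (K(y, p) = -8 - 1*(-3) = -8 + 3 = -5)
-12659 - (-107 + K(-6, D(-3, 4)))*A(2, 6) = -12659 - (-107 - 5)*6 = -12659 - (-112)*6 = -12659 - 1*(-672) = -12659 + 672 = -11987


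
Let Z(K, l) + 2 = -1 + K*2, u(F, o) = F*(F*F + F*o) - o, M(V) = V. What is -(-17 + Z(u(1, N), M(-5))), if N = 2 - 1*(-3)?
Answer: 18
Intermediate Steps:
N = 5 (N = 2 + 3 = 5)
u(F, o) = -o + F*(F**2 + F*o) (u(F, o) = F*(F**2 + F*o) - o = -o + F*(F**2 + F*o))
Z(K, l) = -3 + 2*K (Z(K, l) = -2 + (-1 + K*2) = -2 + (-1 + 2*K) = -3 + 2*K)
-(-17 + Z(u(1, N), M(-5))) = -(-17 + (-3 + 2*(1**3 - 1*5 + 5*1**2))) = -(-17 + (-3 + 2*(1 - 5 + 5*1))) = -(-17 + (-3 + 2*(1 - 5 + 5))) = -(-17 + (-3 + 2*1)) = -(-17 + (-3 + 2)) = -(-17 - 1) = -1*(-18) = 18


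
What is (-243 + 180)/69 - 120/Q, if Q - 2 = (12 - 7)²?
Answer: -1109/207 ≈ -5.3575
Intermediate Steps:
Q = 27 (Q = 2 + (12 - 7)² = 2 + 5² = 2 + 25 = 27)
(-243 + 180)/69 - 120/Q = (-243 + 180)/69 - 120/27 = -63*1/69 - 120*1/27 = -21/23 - 40/9 = -1109/207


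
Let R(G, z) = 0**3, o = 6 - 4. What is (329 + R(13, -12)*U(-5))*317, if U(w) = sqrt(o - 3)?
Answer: 104293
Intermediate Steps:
o = 2
R(G, z) = 0
U(w) = I (U(w) = sqrt(2 - 3) = sqrt(-1) = I)
(329 + R(13, -12)*U(-5))*317 = (329 + 0*I)*317 = (329 + 0)*317 = 329*317 = 104293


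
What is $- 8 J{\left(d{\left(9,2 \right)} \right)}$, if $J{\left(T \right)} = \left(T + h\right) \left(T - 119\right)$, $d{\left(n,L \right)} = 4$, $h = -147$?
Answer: $-131560$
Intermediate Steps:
$J{\left(T \right)} = \left(-147 + T\right) \left(-119 + T\right)$ ($J{\left(T \right)} = \left(T - 147\right) \left(T - 119\right) = \left(-147 + T\right) \left(-119 + T\right)$)
$- 8 J{\left(d{\left(9,2 \right)} \right)} = - 8 \left(17493 + 4^{2} - 1064\right) = - 8 \left(17493 + 16 - 1064\right) = \left(-8\right) 16445 = -131560$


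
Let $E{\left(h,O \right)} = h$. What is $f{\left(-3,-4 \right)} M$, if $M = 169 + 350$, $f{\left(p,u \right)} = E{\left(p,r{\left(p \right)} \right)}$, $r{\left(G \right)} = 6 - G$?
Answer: $-1557$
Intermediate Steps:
$f{\left(p,u \right)} = p$
$M = 519$
$f{\left(-3,-4 \right)} M = \left(-3\right) 519 = -1557$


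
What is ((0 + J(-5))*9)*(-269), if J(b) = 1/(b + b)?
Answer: 2421/10 ≈ 242.10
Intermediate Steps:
J(b) = 1/(2*b)
((0 + J(-5))*9)*(-269) = ((0 + (½)/(-5))*9)*(-269) = ((0 + (½)*(-⅕))*9)*(-269) = ((0 - ⅒)*9)*(-269) = -⅒*9*(-269) = -9/10*(-269) = 2421/10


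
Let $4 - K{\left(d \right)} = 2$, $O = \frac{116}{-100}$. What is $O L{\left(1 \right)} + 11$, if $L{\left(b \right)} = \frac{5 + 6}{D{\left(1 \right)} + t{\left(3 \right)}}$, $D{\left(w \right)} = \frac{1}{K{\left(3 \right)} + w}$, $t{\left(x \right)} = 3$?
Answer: $\frac{1793}{250} \approx 7.172$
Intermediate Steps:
$O = - \frac{29}{25}$ ($O = 116 \left(- \frac{1}{100}\right) = - \frac{29}{25} \approx -1.16$)
$K{\left(d \right)} = 2$ ($K{\left(d \right)} = 4 - 2 = 2$)
$D{\left(w \right)} = \frac{1}{2 + w}$
$L{\left(b \right)} = \frac{33}{10}$ ($L{\left(b \right)} = \frac{5 + 6}{\frac{1}{2 + 1} + 3} = \frac{11}{\frac{1}{3} + 3} = \frac{11}{\frac{10}{3}} = 11 \cdot \frac{3}{10} = \frac{33}{10}$)
$O L{\left(1 \right)} + 11 = \left(- \frac{29}{25}\right) \frac{33}{10} + 11 = - \frac{957}{250} + 11 = \frac{1793}{250}$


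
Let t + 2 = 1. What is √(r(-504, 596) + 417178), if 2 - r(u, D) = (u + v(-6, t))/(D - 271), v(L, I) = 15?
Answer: √1762591857/65 ≈ 645.90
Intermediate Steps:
t = -1 (t = -2 + 1 = -1)
r(u, D) = 2 - (15 + u)/(-271 + D) (r(u, D) = 2 - (u + 15)/(D - 271) = 2 - (15 + u)/(-271 + D))
√(r(-504, 596) + 417178) = √((-557 - 1*(-504) + 2*596)/(-271 + 596) + 417178) = √((-557 + 504 + 1192)/325 + 417178) = √((1/325)*1139 + 417178) = √(1139/325 + 417178) = √(135583989/325) = √1762591857/65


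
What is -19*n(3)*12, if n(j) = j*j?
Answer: -2052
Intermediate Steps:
n(j) = j²
-19*n(3)*12 = -19*3²*12 = -19*9*12 = -171*12 = -2052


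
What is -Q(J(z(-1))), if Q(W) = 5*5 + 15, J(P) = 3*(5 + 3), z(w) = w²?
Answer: -40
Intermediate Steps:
J(P) = 24 (J(P) = 3*8 = 24)
Q(W) = 40 (Q(W) = 25 + 15 = 40)
-Q(J(z(-1))) = -1*40 = -40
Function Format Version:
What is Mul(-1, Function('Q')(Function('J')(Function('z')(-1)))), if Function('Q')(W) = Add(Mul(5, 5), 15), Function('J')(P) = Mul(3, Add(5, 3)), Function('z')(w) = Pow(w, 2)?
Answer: -40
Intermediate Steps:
Function('J')(P) = 24 (Function('J')(P) = Mul(3, 8) = 24)
Function('Q')(W) = 40 (Function('Q')(W) = Add(25, 15) = 40)
Mul(-1, Function('Q')(Function('J')(Function('z')(-1)))) = Mul(-1, 40) = -40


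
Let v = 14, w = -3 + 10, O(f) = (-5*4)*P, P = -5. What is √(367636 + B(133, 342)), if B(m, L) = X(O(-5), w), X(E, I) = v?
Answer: 15*√1634 ≈ 606.34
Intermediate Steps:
O(f) = 100 (O(f) = -5*4*(-5) = -20*(-5) = 100)
w = 7
X(E, I) = 14
B(m, L) = 14
√(367636 + B(133, 342)) = √(367636 + 14) = √367650 = 15*√1634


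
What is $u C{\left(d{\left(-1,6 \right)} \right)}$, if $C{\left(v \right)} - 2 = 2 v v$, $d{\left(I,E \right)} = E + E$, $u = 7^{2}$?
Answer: $14210$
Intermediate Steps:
$u = 49$
$d{\left(I,E \right)} = 2 E$
$C{\left(v \right)} = 2 + 2 v^{2}$ ($C{\left(v \right)} = 2 + 2 v v = 2 + 2 v^{2}$)
$u C{\left(d{\left(-1,6 \right)} \right)} = 49 \left(2 + 2 \left(2 \cdot 6\right)^{2}\right) = 49 \left(2 + 2 \cdot 12^{2}\right) = 49 \left(2 + 2 \cdot 144\right) = 49 \left(2 + 288\right) = 49 \cdot 290 = 14210$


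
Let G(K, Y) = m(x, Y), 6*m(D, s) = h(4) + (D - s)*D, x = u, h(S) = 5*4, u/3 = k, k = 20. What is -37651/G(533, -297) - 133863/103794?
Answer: -2193142507/185445280 ≈ -11.826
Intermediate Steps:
u = 60 (u = 3*20 = 60)
h(S) = 20
x = 60
m(D, s) = 10/3 + D*(D - s)/6 (m(D, s) = (20 + (D - s)*D)/6 = (20 + D*(D - s))/6 = 10/3 + D*(D - s)/6)
G(K, Y) = 1810/3 - 10*Y (G(K, Y) = 10/3 + (⅙)*60² - ⅙*60*Y = 10/3 + (⅙)*3600 - 10*Y = 10/3 + 600 - 10*Y = 1810/3 - 10*Y)
-37651/G(533, -297) - 133863/103794 = -37651/(1810/3 - 10*(-297)) - 133863/103794 = -37651/(1810/3 + 2970) - 133863*1/103794 = -37651/10720/3 - 44621/34598 = -37651*3/10720 - 44621/34598 = -112953/10720 - 44621/34598 = -2193142507/185445280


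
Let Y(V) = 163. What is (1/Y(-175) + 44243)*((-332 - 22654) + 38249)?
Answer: 110070803430/163 ≈ 6.7528e+8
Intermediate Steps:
(1/Y(-175) + 44243)*((-332 - 22654) + 38249) = (1/163 + 44243)*((-332 - 22654) + 38249) = (1/163 + 44243)*(-22986 + 38249) = (7211610/163)*15263 = 110070803430/163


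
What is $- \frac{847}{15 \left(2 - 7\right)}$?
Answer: $\frac{847}{75} \approx 11.293$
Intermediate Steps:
$- \frac{847}{15 \left(2 - 7\right)} = - \frac{847}{15 \left(-5\right)} = - \frac{847}{-75} = \left(-847\right) \left(- \frac{1}{75}\right) = \frac{847}{75}$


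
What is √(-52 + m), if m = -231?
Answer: I*√283 ≈ 16.823*I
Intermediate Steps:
√(-52 + m) = √(-52 - 231) = √(-283) = I*√283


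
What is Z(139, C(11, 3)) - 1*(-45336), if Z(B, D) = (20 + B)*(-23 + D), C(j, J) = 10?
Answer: 43269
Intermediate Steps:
Z(B, D) = (-23 + D)*(20 + B)
Z(139, C(11, 3)) - 1*(-45336) = (-460 - 23*139 + 20*10 + 139*10) - 1*(-45336) = (-460 - 3197 + 200 + 1390) + 45336 = -2067 + 45336 = 43269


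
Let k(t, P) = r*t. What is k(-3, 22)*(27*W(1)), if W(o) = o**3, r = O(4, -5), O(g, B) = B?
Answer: 405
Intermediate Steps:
r = -5
k(t, P) = -5*t
k(-3, 22)*(27*W(1)) = (-5*(-3))*(27*1**3) = 15*(27*1) = 15*27 = 405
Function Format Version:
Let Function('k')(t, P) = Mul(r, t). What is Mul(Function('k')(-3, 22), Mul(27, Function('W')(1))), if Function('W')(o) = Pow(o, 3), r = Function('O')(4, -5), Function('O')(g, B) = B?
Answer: 405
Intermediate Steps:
r = -5
Function('k')(t, P) = Mul(-5, t)
Mul(Function('k')(-3, 22), Mul(27, Function('W')(1))) = Mul(Mul(-5, -3), Mul(27, Pow(1, 3))) = Mul(15, Mul(27, 1)) = Mul(15, 27) = 405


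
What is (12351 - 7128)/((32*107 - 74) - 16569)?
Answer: -5223/13219 ≈ -0.39511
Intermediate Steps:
(12351 - 7128)/((32*107 - 74) - 16569) = 5223/((3424 - 74) - 16569) = 5223/(3350 - 16569) = 5223/(-13219) = 5223*(-1/13219) = -5223/13219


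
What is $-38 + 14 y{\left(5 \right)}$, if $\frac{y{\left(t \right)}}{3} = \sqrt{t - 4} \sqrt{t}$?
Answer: $-38 + 42 \sqrt{5} \approx 55.915$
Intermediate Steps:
$y{\left(t \right)} = 3 \sqrt{t} \sqrt{-4 + t}$ ($y{\left(t \right)} = 3 \sqrt{t - 4} \sqrt{t} = 3 \sqrt{-4 + t} \sqrt{t} = 3 \sqrt{t} \sqrt{-4 + t}$)
$-38 + 14 y{\left(5 \right)} = -38 + 14 \cdot 3 \sqrt{5} \sqrt{-4 + 5} = -38 + 14 \cdot 3 \sqrt{5} \sqrt{1} = -38 + 14 \cdot 3 \sqrt{5} \cdot 1 = -38 + 14 \cdot 3 \sqrt{5} = -38 + 42 \sqrt{5}$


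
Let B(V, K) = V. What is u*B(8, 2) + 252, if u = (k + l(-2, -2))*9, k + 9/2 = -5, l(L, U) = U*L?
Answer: -144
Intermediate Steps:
l(L, U) = L*U
k = -19/2 (k = -9/2 - 5 = -19/2 ≈ -9.5000)
u = -99/2 (u = (-19/2 - 2*(-2))*9 = (-19/2 + 4)*9 = -11/2*9 = -99/2 ≈ -49.500)
u*B(8, 2) + 252 = -99/2*8 + 252 = -396 + 252 = -144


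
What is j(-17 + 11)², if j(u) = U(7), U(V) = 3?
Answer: 9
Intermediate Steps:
j(u) = 3
j(-17 + 11)² = 3² = 9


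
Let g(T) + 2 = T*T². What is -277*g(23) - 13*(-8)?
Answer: -3369601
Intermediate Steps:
g(T) = -2 + T³ (g(T) = -2 + T*T² = -2 + T³)
-277*g(23) - 13*(-8) = -277*(-2 + 23³) - 13*(-8) = -277*(-2 + 12167) + 104 = -277*12165 + 104 = -3369705 + 104 = -3369601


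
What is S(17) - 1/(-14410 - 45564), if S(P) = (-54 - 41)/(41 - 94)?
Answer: 5697583/3178622 ≈ 1.7925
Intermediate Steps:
S(P) = 95/53 (S(P) = -95/(-53) = -95*(-1/53) = 95/53)
S(17) - 1/(-14410 - 45564) = 95/53 - 1/(-14410 - 45564) = 95/53 - 1/(-59974) = 95/53 - 1*(-1/59974) = 95/53 + 1/59974 = 5697583/3178622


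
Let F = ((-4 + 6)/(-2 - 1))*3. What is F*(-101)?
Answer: 202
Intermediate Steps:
F = -2 (F = (2/(-3))*3 = (2*(-⅓))*3 = -⅔*3 = -2)
F*(-101) = -2*(-101) = 202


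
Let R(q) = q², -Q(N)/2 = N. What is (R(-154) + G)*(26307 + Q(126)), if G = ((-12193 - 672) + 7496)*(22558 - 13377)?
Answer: -1283705697015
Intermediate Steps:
Q(N) = -2*N
G = -49292789 (G = (-12865 + 7496)*9181 = -5369*9181 = -49292789)
(R(-154) + G)*(26307 + Q(126)) = ((-154)² - 49292789)*(26307 - 2*126) = (23716 - 49292789)*(26307 - 252) = -49269073*26055 = -1283705697015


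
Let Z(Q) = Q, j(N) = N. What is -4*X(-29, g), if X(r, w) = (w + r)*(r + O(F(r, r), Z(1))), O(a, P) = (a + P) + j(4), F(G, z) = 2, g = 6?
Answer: -2024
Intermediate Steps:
O(a, P) = 4 + P + a (O(a, P) = (a + P) + 4 = (P + a) + 4 = 4 + P + a)
X(r, w) = (7 + r)*(r + w) (X(r, w) = (w + r)*(r + (4 + 1 + 2)) = (r + w)*(r + 7) = (r + w)*(7 + r) = (7 + r)*(r + w))
-4*X(-29, g) = -4*((-29)**2 + 7*(-29) + 7*6 - 29*6) = -4*(841 - 203 + 42 - 174) = -4*506 = -2024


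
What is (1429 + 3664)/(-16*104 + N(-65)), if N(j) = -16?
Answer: -5093/1680 ≈ -3.0315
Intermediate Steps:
(1429 + 3664)/(-16*104 + N(-65)) = (1429 + 3664)/(-16*104 - 16) = 5093/(-1664 - 16) = 5093/(-1680) = 5093*(-1/1680) = -5093/1680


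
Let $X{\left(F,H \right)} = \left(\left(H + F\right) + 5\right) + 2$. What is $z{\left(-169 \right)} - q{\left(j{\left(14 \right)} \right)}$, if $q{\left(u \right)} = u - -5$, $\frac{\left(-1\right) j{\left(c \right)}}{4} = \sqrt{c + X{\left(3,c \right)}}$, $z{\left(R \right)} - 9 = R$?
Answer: $-165 + 4 \sqrt{38} \approx -140.34$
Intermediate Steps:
$z{\left(R \right)} = 9 + R$
$X{\left(F,H \right)} = 7 + F + H$ ($X{\left(F,H \right)} = \left(\left(F + H\right) + 5\right) + 2 = \left(5 + F + H\right) + 2 = 7 + F + H$)
$j{\left(c \right)} = - 4 \sqrt{10 + 2 c}$ ($j{\left(c \right)} = - 4 \sqrt{c + \left(7 + 3 + c\right)} = - 4 \sqrt{c + \left(10 + c\right)} = - 4 \sqrt{10 + 2 c}$)
$q{\left(u \right)} = 5 + u$ ($q{\left(u \right)} = u + 5 = 5 + u$)
$z{\left(-169 \right)} - q{\left(j{\left(14 \right)} \right)} = \left(9 - 169\right) - \left(5 - 4 \sqrt{10 + 2 \cdot 14}\right) = -160 - \left(5 - 4 \sqrt{10 + 28}\right) = -160 - \left(5 - 4 \sqrt{38}\right) = -165 + 4 \sqrt{38}$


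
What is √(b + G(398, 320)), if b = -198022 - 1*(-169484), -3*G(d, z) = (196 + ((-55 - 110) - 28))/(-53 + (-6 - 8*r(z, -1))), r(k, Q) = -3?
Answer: 3*I*√3884335/35 ≈ 168.93*I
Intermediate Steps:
G(d, z) = 1/35 (G(d, z) = -(196 + ((-55 - 110) - 28))/(3*(-53 + (-6 - 8*(-3)))) = -(196 + (-165 - 28))/(3*(-53 + (-6 + 24))) = -(196 - 193)/(3*(-53 + 18)) = -1/(-35) = -(-1)/35 = -⅓*(-3/35) = 1/35)
b = -28538 (b = -198022 + 169484 = -28538)
√(b + G(398, 320)) = √(-28538 + 1/35) = √(-998829/35) = 3*I*√3884335/35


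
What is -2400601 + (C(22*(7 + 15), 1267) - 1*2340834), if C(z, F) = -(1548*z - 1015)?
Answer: -5489652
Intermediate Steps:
C(z, F) = 1015 - 1548*z (C(z, F) = -(-1015 + 1548*z) = 1015 - 1548*z)
-2400601 + (C(22*(7 + 15), 1267) - 1*2340834) = -2400601 + ((1015 - 34056*(7 + 15)) - 1*2340834) = -2400601 + ((1015 - 34056*22) - 2340834) = -2400601 + ((1015 - 1548*484) - 2340834) = -2400601 + ((1015 - 749232) - 2340834) = -2400601 + (-748217 - 2340834) = -2400601 - 3089051 = -5489652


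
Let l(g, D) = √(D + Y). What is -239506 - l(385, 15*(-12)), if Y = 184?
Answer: -239508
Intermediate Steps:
l(g, D) = √(184 + D) (l(g, D) = √(D + 184) = √(184 + D))
-239506 - l(385, 15*(-12)) = -239506 - √(184 + 15*(-12)) = -239506 - √(184 - 180) = -239506 - √4 = -239506 - 1*2 = -239506 - 2 = -239508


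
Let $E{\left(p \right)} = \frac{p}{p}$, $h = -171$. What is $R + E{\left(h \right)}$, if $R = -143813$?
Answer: $-143812$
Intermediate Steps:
$E{\left(p \right)} = 1$
$R + E{\left(h \right)} = -143813 + 1 = -143812$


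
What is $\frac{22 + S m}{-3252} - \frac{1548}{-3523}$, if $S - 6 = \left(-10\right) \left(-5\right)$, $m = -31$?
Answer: $\frac{20429}{21138} \approx 0.96646$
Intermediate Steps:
$S = 56$ ($S = 6 - -50 = 6 + 50 = 56$)
$\frac{22 + S m}{-3252} - \frac{1548}{-3523} = \frac{22 + 56 \left(-31\right)}{-3252} - \frac{1548}{-3523} = \left(22 - 1736\right) \left(- \frac{1}{3252}\right) - - \frac{1548}{3523} = \left(-1714\right) \left(- \frac{1}{3252}\right) + \frac{1548}{3523} = \frac{857}{1626} + \frac{1548}{3523} = \frac{20429}{21138}$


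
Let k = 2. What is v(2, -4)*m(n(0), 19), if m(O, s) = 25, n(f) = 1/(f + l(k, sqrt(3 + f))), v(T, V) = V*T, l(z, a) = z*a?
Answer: -200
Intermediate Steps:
l(z, a) = a*z
v(T, V) = T*V
n(f) = 1/(f + 2*sqrt(3 + f)) (n(f) = 1/(f + sqrt(3 + f)*2) = 1/(f + 2*sqrt(3 + f)))
v(2, -4)*m(n(0), 19) = (2*(-4))*25 = -8*25 = -200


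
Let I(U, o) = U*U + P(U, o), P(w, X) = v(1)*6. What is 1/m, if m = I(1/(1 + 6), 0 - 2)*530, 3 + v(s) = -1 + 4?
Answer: 49/530 ≈ 0.092453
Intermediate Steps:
v(s) = 0 (v(s) = -3 + (-1 + 4) = -3 + 3 = 0)
P(w, X) = 0 (P(w, X) = 0*6 = 0)
I(U, o) = U**2 (I(U, o) = U*U + 0 = U**2 + 0 = U**2)
m = 530/49 (m = (1/(1 + 6))**2*530 = (1/7)**2*530 = (1/49)*530 = 530/49 ≈ 10.816)
1/m = 1/(530/49) = 49/530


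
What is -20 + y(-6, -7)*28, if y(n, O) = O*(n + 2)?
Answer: 764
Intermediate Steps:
y(n, O) = O*(2 + n)
-20 + y(-6, -7)*28 = -20 - 7*(2 - 6)*28 = -20 - 7*(-4)*28 = -20 + 28*28 = -20 + 784 = 764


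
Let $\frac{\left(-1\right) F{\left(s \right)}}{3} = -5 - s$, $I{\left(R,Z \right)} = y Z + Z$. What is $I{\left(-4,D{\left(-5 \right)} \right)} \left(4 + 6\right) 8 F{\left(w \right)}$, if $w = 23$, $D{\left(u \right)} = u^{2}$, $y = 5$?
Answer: $1008000$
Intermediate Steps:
$I{\left(R,Z \right)} = 6 Z$ ($I{\left(R,Z \right)} = 5 Z + Z = 6 Z$)
$F{\left(s \right)} = 15 + 3 s$ ($F{\left(s \right)} = - 3 \left(-5 - s\right) = 15 + 3 s$)
$I{\left(-4,D{\left(-5 \right)} \right)} \left(4 + 6\right) 8 F{\left(w \right)} = 6 \left(-5\right)^{2} \left(4 + 6\right) 8 \left(15 + 3 \cdot 23\right) = 6 \cdot 25 \cdot 10 \cdot 8 \left(15 + 69\right) = 150 \cdot 10 \cdot 8 \cdot 84 = 1500 \cdot 8 \cdot 84 = 12000 \cdot 84 = 1008000$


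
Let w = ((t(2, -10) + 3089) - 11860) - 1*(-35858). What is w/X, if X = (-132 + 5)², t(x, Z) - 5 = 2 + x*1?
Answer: 27096/16129 ≈ 1.6800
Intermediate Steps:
t(x, Z) = 7 + x (t(x, Z) = 5 + (2 + x*1) = 5 + (2 + x) = 7 + x)
w = 27096 (w = (((7 + 2) + 3089) - 11860) - 1*(-35858) = ((9 + 3089) - 11860) + 35858 = (3098 - 11860) + 35858 = -8762 + 35858 = 27096)
X = 16129 (X = (-127)² = 16129)
w/X = 27096/16129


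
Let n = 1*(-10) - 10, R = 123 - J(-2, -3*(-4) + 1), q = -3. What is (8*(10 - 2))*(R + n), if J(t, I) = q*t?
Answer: 6208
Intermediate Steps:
J(t, I) = -3*t
R = 117 (R = 123 - (-3)*(-2) = 123 - 1*6 = 123 - 6 = 117)
n = -20 (n = -10 - 10 = -20)
(8*(10 - 2))*(R + n) = (8*(10 - 2))*(117 - 20) = (8*8)*97 = 64*97 = 6208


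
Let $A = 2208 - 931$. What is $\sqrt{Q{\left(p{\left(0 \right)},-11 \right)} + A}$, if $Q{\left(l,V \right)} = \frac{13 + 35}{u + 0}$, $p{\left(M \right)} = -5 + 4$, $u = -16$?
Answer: $7 \sqrt{26} \approx 35.693$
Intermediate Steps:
$p{\left(M \right)} = -1$
$Q{\left(l,V \right)} = -3$ ($Q{\left(l,V \right)} = \frac{13 + 35}{-16 + 0} = \frac{48}{-16} = 48 \left(- \frac{1}{16}\right) = -3$)
$A = 1277$
$\sqrt{Q{\left(p{\left(0 \right)},-11 \right)} + A} = \sqrt{-3 + 1277} = \sqrt{1274} = 7 \sqrt{26}$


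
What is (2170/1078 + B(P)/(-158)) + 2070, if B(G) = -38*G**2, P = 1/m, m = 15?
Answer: 2835913838/1368675 ≈ 2072.0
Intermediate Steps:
P = 1/15 ≈ 0.066667
(2170/1078 + B(P)/(-158)) + 2070 = (2170/1078 - 38*(1/15)**2/(-158)) + 2070 = (2170*(1/1078) - 38*1/225*(-1/158)) + 2070 = (155/77 - 38/225*(-1/158)) + 2070 = (155/77 + 19/17775) + 2070 = 2756588/1368675 + 2070 = 2835913838/1368675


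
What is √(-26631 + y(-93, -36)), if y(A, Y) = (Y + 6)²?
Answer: 3*I*√2859 ≈ 160.41*I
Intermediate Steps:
y(A, Y) = (6 + Y)²
√(-26631 + y(-93, -36)) = √(-26631 + (6 - 36)²) = √(-26631 + (-30)²) = √(-26631 + 900) = √(-25731) = 3*I*√2859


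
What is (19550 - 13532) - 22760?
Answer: -16742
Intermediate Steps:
(19550 - 13532) - 22760 = 6018 - 22760 = -16742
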